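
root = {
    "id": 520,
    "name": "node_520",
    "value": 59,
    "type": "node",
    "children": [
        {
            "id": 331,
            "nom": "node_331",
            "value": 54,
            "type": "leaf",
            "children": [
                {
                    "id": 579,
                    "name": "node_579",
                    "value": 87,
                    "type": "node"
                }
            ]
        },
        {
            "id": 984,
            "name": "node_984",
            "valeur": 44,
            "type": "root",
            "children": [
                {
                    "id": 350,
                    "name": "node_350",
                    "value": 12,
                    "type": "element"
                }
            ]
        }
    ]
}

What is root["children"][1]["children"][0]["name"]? "node_350"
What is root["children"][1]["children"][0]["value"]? 12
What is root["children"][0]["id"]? 331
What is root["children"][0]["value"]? 54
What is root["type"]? "node"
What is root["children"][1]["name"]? "node_984"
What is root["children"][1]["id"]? 984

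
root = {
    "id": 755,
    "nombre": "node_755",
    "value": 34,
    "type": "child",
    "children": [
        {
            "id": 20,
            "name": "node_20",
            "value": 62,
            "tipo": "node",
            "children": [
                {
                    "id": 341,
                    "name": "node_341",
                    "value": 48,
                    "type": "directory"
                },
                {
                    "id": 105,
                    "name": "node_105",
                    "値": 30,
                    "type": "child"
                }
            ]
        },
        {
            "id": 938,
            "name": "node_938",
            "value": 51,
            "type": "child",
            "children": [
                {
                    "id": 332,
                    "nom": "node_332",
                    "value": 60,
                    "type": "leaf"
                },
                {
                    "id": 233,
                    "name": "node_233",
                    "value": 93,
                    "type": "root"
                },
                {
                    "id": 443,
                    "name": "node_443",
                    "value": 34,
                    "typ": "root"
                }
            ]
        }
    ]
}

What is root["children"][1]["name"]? "node_938"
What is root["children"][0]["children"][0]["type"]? "directory"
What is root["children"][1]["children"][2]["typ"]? "root"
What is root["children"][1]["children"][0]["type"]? "leaf"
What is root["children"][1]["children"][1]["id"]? 233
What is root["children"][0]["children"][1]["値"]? 30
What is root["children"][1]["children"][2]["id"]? 443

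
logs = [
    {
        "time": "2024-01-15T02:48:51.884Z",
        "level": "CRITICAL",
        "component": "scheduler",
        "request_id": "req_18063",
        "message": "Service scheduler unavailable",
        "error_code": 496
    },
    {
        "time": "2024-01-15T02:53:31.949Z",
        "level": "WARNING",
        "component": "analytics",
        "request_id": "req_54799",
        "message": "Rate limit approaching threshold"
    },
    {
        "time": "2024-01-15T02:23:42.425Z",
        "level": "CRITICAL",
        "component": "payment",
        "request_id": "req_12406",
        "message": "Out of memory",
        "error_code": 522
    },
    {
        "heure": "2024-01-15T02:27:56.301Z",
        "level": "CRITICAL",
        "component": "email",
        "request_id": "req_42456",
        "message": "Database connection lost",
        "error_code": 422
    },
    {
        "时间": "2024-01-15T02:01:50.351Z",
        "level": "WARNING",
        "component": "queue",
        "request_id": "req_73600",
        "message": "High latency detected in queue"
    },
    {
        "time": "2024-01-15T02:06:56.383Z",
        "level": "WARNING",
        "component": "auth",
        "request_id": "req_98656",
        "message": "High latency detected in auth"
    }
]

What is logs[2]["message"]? "Out of memory"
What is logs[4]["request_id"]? "req_73600"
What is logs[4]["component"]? "queue"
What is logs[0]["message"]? "Service scheduler unavailable"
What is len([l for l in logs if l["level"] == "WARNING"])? 3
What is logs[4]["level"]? "WARNING"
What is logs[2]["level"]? "CRITICAL"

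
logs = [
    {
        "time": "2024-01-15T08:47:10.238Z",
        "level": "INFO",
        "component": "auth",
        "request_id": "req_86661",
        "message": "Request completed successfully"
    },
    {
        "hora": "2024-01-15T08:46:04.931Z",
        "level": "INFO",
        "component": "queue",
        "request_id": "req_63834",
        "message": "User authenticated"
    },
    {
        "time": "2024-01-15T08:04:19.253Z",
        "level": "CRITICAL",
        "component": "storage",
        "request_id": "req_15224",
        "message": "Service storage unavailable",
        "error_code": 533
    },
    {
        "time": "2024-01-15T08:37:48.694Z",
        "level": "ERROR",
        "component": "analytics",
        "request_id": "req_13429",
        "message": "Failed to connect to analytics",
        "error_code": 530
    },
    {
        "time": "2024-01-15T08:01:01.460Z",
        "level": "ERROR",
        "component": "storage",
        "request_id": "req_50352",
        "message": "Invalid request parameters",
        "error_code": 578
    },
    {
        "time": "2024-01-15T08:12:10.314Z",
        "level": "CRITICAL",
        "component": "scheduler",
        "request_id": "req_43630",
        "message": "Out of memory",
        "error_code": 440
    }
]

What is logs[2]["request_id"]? "req_15224"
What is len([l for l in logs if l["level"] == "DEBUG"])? 0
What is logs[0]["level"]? "INFO"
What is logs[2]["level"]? "CRITICAL"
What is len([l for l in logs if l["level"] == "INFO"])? 2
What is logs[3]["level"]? "ERROR"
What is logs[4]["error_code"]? 578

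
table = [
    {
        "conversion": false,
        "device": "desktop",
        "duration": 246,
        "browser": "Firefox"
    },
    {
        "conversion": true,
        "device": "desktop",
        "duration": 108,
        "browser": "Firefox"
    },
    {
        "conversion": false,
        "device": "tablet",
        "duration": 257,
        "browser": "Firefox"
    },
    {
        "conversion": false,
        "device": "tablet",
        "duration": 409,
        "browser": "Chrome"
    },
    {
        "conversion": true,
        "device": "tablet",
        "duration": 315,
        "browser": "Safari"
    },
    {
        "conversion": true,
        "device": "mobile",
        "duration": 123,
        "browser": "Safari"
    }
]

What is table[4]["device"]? "tablet"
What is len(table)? 6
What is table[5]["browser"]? "Safari"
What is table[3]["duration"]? 409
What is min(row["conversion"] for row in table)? False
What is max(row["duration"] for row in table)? 409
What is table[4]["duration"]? 315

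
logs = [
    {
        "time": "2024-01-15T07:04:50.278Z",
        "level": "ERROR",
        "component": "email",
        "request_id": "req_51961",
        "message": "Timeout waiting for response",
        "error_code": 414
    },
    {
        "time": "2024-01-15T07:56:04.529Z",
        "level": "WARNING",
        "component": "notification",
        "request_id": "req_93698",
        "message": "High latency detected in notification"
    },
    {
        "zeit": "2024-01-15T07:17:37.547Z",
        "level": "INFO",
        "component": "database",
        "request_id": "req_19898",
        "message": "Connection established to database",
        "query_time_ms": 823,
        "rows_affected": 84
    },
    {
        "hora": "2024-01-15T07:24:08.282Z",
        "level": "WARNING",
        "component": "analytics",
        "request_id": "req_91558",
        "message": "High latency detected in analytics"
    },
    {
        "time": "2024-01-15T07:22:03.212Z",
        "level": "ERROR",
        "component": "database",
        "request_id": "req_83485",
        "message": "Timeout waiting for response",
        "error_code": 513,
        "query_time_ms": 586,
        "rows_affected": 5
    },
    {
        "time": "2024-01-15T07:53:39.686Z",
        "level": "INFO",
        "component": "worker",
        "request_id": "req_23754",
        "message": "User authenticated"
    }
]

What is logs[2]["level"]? "INFO"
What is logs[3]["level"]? "WARNING"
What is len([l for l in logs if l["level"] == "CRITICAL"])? 0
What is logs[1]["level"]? "WARNING"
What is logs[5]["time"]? "2024-01-15T07:53:39.686Z"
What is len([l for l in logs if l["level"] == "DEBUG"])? 0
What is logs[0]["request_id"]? "req_51961"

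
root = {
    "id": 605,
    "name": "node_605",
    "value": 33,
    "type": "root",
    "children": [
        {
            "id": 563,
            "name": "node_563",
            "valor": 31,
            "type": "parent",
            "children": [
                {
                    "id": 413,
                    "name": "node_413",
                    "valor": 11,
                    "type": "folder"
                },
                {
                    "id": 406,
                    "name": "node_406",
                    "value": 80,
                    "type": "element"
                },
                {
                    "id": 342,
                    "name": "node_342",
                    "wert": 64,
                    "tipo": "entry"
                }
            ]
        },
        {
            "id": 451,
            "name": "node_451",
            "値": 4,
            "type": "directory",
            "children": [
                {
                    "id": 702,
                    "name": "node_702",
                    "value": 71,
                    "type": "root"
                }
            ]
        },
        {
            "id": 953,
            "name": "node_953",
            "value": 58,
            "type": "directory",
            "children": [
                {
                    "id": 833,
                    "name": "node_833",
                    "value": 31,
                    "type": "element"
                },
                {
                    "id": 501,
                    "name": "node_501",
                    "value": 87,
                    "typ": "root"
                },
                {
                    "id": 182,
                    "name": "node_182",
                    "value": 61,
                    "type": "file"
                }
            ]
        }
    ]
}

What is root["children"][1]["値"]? 4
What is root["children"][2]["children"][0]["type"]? "element"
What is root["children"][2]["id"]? 953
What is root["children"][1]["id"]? 451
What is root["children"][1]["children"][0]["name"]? "node_702"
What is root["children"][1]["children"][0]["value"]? 71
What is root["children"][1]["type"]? "directory"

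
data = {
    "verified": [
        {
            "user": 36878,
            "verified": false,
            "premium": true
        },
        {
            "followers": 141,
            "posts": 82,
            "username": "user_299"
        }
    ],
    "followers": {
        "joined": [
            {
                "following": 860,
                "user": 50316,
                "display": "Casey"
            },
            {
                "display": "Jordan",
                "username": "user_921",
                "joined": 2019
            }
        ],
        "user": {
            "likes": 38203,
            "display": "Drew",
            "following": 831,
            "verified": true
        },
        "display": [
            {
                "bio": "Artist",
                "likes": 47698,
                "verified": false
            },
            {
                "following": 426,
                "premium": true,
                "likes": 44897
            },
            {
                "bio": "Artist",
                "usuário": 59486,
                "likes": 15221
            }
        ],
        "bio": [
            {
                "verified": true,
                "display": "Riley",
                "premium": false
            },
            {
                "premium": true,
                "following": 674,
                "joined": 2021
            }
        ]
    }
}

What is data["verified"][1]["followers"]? 141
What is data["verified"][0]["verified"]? False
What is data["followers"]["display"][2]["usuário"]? 59486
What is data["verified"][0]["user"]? 36878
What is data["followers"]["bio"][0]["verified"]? True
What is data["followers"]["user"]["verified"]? True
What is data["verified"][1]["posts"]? 82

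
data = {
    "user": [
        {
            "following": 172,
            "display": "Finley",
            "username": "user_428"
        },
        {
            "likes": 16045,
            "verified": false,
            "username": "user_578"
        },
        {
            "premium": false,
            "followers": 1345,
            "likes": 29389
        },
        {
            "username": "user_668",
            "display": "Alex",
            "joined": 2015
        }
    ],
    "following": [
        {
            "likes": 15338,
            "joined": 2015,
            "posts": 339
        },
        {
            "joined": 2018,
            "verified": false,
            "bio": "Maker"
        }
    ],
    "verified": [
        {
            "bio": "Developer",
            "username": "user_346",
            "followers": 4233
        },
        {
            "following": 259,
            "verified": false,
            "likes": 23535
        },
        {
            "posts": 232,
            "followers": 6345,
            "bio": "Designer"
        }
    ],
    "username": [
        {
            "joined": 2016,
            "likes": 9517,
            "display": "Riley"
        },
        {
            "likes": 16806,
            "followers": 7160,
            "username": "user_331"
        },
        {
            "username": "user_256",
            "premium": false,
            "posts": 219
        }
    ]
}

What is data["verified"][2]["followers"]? 6345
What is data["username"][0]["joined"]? 2016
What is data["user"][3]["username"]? "user_668"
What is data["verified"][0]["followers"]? 4233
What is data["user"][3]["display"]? "Alex"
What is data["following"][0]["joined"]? 2015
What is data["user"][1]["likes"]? 16045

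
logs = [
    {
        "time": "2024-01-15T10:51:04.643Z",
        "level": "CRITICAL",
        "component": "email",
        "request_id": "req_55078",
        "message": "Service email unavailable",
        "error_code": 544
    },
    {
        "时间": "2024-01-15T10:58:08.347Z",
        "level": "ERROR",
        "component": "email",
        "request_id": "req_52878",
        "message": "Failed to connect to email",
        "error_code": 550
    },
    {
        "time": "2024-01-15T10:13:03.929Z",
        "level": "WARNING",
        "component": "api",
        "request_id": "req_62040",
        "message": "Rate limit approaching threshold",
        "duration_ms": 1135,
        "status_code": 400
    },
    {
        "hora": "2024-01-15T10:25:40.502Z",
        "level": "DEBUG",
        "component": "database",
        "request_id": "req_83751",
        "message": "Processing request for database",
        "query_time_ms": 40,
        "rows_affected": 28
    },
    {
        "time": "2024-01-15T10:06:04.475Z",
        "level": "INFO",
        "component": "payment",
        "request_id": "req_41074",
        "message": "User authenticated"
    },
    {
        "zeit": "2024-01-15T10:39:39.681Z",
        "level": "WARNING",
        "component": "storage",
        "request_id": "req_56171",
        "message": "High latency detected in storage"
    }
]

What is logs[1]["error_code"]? 550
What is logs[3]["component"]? "database"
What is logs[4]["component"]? "payment"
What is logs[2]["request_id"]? "req_62040"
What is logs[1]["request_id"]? "req_52878"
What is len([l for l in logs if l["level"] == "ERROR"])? 1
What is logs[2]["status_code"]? 400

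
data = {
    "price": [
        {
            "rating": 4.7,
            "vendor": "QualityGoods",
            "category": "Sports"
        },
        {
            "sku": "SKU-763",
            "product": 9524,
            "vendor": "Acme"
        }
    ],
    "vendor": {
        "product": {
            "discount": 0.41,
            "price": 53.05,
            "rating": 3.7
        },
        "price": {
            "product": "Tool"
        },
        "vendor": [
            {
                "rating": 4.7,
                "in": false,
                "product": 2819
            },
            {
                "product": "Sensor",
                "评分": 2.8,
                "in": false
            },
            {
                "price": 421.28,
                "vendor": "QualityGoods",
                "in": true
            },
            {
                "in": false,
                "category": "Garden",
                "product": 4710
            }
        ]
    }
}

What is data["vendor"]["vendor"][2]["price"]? 421.28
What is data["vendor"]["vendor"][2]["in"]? True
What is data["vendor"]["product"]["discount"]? 0.41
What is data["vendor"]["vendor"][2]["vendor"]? "QualityGoods"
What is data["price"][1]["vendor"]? "Acme"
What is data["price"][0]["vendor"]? "QualityGoods"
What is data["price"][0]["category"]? "Sports"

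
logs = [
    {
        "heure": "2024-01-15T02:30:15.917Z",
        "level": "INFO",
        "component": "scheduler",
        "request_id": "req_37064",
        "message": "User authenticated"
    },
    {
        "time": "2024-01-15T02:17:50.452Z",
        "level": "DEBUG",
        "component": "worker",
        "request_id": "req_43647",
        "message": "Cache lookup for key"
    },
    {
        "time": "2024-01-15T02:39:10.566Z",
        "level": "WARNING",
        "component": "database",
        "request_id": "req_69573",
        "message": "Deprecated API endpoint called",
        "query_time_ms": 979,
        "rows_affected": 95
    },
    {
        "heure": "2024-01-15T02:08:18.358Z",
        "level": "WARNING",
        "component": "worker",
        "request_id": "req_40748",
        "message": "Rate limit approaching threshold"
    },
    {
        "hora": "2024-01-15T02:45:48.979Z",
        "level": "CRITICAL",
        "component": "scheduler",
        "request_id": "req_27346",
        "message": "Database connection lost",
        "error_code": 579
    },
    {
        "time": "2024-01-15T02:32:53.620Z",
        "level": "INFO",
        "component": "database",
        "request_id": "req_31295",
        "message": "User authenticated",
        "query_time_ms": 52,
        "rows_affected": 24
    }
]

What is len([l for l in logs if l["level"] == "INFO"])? 2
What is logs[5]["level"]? "INFO"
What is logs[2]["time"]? "2024-01-15T02:39:10.566Z"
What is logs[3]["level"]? "WARNING"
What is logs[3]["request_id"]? "req_40748"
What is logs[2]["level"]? "WARNING"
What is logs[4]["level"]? "CRITICAL"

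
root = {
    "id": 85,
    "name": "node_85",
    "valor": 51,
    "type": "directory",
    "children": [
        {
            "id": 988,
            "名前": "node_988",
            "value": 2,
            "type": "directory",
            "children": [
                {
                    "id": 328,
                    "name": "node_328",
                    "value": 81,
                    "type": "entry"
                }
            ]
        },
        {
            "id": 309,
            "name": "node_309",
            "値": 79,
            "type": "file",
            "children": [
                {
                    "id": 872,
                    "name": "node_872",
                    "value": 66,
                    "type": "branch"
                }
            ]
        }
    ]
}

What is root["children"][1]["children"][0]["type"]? "branch"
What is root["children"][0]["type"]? "directory"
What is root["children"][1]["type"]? "file"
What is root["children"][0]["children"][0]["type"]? "entry"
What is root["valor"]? 51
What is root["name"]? "node_85"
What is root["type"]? "directory"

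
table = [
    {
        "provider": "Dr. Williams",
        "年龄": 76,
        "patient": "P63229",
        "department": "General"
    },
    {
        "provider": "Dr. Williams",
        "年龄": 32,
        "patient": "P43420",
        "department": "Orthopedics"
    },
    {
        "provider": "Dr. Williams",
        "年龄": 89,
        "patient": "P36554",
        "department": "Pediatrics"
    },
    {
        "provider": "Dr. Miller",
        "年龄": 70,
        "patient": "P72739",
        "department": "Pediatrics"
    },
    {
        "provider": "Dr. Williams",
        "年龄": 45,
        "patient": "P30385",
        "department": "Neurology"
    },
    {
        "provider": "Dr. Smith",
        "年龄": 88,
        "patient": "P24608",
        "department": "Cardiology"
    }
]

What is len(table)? 6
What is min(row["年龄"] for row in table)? 32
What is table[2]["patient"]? "P36554"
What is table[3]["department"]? "Pediatrics"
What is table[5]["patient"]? "P24608"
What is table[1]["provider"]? "Dr. Williams"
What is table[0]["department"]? "General"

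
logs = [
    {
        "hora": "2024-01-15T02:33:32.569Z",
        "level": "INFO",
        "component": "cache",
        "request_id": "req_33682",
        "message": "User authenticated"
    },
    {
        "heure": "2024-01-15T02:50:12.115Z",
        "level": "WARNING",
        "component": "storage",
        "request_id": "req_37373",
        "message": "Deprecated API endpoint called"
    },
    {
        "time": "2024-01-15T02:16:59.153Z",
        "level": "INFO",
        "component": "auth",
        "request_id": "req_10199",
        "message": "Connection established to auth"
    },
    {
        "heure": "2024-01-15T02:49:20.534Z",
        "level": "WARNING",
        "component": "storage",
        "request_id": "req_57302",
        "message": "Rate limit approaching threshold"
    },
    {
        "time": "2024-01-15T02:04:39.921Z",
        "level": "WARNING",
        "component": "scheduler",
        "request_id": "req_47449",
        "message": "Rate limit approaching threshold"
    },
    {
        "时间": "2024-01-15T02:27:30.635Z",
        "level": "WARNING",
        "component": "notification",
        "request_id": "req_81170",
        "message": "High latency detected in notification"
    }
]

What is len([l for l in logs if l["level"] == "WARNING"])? 4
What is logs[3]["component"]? "storage"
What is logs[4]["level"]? "WARNING"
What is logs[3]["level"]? "WARNING"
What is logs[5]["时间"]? "2024-01-15T02:27:30.635Z"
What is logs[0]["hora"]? "2024-01-15T02:33:32.569Z"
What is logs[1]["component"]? "storage"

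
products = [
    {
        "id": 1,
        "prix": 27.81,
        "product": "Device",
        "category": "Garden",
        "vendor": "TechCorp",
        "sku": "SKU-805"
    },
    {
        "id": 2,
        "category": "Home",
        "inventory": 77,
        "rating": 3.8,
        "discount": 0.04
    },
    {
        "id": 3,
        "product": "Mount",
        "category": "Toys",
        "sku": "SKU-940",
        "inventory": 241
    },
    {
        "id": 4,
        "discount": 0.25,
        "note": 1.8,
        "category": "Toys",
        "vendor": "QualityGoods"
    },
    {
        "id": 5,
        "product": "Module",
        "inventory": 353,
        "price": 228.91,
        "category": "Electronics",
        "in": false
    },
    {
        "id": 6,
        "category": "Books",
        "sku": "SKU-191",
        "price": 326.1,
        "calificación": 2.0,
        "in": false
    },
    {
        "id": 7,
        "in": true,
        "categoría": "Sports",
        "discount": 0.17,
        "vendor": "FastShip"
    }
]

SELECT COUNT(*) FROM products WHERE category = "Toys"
2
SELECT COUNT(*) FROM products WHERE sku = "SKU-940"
1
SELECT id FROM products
[1, 2, 3, 4, 5, 6, 7]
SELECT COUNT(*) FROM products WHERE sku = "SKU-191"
1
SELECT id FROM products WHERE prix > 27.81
[]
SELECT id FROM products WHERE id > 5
[6, 7]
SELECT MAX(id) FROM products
7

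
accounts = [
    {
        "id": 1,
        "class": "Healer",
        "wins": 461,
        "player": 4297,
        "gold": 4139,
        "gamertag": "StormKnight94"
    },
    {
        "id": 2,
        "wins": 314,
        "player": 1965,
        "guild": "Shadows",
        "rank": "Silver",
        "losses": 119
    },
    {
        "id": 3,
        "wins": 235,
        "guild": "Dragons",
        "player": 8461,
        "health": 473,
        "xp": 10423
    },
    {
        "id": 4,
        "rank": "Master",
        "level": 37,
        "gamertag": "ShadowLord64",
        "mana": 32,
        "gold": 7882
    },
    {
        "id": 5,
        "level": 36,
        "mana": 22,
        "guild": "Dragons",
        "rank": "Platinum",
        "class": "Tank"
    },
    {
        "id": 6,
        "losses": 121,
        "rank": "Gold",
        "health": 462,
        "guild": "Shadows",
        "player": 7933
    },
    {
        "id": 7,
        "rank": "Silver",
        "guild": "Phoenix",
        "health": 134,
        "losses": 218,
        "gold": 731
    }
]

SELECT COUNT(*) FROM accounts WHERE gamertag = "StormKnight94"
1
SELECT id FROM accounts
[1, 2, 3, 4, 5, 6, 7]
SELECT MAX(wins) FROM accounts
461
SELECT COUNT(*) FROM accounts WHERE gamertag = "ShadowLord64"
1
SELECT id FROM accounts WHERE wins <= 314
[2, 3]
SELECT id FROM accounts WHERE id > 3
[4, 5, 6, 7]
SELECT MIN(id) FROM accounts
1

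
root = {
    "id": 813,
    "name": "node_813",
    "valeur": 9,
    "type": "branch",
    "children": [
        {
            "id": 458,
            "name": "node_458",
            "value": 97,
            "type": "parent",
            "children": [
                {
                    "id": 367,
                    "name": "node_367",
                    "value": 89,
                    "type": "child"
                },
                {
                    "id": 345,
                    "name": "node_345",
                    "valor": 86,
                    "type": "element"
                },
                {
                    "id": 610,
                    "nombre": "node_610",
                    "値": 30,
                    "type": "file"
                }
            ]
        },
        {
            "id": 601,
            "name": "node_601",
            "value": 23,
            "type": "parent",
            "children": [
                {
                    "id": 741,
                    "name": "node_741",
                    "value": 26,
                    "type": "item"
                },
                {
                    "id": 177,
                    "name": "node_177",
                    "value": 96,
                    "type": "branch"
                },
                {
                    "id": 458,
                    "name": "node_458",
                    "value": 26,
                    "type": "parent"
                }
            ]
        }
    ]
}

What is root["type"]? "branch"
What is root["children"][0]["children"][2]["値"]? 30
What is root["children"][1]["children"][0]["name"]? "node_741"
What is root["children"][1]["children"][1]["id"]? 177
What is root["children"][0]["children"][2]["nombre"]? "node_610"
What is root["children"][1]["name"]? "node_601"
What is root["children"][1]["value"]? 23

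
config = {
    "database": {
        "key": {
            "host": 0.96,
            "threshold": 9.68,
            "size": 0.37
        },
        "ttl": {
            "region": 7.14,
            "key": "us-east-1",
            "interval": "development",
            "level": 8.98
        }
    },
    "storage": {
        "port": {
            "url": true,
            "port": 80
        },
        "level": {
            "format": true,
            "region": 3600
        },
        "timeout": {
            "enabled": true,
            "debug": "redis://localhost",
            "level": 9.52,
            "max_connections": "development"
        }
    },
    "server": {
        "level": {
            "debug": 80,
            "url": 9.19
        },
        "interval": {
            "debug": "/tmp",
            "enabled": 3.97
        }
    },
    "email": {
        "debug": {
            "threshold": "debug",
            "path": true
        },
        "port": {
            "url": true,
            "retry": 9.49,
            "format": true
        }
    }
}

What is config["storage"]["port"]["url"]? True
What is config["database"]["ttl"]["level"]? 8.98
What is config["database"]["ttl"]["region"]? 7.14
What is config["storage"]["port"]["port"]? 80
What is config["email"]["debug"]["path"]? True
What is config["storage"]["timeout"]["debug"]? "redis://localhost"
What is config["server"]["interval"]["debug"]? "/tmp"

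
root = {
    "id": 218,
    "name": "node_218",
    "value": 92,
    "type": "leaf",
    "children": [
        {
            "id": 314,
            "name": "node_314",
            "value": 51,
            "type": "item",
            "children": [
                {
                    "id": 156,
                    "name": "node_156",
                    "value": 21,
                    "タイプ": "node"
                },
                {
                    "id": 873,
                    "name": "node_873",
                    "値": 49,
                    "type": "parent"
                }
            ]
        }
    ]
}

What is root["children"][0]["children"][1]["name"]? "node_873"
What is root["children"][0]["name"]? "node_314"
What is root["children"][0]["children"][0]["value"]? 21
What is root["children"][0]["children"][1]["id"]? 873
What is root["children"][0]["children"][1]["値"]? 49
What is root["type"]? "leaf"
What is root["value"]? 92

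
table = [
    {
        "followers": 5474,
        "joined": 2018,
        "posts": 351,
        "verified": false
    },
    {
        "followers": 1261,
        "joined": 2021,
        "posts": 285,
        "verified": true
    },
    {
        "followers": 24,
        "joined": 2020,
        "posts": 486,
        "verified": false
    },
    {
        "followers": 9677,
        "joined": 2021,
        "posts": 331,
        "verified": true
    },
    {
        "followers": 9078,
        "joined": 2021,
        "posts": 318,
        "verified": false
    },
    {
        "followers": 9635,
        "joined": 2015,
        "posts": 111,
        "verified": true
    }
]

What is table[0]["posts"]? 351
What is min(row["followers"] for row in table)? 24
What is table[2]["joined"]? 2020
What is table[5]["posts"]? 111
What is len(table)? 6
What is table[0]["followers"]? 5474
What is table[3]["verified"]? True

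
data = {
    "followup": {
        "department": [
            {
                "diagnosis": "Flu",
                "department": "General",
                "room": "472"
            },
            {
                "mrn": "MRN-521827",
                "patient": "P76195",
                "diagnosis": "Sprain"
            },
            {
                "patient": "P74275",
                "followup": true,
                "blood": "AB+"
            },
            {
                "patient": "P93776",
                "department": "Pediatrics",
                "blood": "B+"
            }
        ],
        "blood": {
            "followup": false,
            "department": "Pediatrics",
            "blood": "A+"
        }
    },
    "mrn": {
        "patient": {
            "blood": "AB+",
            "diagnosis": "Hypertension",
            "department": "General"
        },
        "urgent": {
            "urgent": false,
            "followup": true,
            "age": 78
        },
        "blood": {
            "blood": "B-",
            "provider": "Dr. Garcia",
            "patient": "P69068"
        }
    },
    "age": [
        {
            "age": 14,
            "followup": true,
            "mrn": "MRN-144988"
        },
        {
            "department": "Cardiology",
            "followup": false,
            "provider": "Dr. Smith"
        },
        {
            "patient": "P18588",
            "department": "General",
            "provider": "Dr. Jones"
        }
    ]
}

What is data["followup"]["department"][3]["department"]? "Pediatrics"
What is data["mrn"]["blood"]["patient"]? "P69068"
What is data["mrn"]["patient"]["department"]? "General"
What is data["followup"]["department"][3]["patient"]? "P93776"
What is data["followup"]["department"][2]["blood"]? "AB+"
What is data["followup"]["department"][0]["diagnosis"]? "Flu"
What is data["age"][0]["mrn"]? "MRN-144988"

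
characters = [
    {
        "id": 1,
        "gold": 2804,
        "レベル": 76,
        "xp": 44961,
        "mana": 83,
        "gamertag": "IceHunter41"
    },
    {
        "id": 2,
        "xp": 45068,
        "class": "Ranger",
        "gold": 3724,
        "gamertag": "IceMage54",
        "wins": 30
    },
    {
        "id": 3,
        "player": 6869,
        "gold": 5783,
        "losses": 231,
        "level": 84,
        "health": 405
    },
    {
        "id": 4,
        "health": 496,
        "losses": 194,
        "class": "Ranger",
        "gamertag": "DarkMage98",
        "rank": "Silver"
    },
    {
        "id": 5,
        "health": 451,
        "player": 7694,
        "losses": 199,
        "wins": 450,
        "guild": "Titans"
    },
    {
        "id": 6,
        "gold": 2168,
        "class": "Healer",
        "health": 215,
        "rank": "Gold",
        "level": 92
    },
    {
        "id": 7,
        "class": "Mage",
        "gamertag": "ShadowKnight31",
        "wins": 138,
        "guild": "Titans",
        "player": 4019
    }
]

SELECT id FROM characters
[1, 2, 3, 4, 5, 6, 7]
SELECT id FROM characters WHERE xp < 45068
[1]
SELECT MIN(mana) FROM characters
83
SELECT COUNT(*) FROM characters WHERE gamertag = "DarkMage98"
1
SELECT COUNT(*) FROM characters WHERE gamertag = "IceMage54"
1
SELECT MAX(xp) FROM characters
45068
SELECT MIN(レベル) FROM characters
76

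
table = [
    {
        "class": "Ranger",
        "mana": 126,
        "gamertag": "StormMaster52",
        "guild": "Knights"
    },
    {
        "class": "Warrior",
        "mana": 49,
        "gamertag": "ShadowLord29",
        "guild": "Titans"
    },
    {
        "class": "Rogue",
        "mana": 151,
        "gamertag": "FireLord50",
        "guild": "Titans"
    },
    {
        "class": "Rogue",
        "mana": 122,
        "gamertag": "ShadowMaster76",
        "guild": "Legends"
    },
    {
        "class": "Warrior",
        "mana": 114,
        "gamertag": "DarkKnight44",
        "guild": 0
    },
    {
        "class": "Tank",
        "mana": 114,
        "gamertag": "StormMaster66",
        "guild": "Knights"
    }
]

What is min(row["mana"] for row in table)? 49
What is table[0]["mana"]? 126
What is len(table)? 6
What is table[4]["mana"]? 114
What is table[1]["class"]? "Warrior"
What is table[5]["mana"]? 114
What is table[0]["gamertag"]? "StormMaster52"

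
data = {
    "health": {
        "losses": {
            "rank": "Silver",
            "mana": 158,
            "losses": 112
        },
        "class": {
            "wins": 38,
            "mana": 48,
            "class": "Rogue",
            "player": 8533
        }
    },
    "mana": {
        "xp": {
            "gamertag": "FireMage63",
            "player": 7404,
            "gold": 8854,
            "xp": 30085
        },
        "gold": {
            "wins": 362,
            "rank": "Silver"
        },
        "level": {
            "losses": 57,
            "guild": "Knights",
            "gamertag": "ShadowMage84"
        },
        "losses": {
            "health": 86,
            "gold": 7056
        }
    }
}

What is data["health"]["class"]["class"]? "Rogue"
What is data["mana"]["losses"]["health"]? 86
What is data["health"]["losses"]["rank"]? "Silver"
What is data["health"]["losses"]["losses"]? 112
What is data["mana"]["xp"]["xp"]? 30085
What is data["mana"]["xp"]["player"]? 7404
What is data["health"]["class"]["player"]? 8533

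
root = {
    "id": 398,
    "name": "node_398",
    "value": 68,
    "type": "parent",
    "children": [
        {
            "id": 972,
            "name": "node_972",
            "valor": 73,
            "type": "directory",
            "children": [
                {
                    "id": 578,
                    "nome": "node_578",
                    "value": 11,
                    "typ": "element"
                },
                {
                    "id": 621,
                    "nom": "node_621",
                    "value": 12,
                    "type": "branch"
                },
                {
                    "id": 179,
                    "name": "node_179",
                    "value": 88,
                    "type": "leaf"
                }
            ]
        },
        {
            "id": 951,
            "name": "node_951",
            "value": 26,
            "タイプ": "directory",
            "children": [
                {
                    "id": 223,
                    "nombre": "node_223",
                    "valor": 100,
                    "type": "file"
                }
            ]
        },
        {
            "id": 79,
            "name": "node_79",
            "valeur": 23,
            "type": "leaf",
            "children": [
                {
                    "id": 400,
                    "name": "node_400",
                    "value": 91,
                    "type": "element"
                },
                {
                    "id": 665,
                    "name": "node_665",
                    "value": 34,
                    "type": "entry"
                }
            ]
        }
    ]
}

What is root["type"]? "parent"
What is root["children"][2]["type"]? "leaf"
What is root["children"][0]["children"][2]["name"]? "node_179"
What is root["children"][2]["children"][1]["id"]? 665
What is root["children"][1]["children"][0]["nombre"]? "node_223"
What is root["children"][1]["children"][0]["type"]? "file"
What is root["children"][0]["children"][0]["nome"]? "node_578"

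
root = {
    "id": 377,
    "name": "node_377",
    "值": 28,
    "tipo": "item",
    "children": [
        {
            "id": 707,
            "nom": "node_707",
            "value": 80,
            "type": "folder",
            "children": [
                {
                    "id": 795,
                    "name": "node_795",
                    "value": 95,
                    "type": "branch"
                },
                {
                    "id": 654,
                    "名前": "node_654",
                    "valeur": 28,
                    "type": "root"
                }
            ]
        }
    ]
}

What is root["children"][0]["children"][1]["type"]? "root"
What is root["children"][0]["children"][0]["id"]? 795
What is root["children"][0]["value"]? 80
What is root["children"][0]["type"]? "folder"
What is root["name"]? "node_377"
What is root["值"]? 28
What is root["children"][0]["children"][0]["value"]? 95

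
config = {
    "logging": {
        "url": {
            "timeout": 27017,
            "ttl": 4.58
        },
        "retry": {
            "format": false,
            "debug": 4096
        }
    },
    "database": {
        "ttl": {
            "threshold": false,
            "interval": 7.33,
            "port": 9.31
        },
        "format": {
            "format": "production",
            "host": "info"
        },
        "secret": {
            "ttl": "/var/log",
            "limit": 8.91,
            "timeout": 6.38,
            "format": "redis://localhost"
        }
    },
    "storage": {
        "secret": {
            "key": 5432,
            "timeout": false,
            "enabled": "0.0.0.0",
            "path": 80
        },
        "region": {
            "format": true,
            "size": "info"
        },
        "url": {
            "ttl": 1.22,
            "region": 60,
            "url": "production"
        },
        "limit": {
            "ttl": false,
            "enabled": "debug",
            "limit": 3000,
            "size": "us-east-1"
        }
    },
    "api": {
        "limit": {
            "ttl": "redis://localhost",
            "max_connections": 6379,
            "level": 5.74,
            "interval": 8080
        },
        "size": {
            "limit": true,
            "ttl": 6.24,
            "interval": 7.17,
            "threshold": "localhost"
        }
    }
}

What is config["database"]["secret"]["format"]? "redis://localhost"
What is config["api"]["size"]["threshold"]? "localhost"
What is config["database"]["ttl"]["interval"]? 7.33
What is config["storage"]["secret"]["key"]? 5432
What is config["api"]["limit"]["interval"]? 8080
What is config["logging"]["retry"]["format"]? False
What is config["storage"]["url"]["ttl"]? 1.22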